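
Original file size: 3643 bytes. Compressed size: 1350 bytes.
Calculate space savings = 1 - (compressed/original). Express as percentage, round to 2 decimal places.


ratio = compressed/original = 1350/3643 = 0.370574
savings = 1 - ratio = 1 - 0.370574 = 0.629426
as a percentage: 0.629426 * 100 = 62.94%

Space savings = 1 - 1350/3643 = 62.94%


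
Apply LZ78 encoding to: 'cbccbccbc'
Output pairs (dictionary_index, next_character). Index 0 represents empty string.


LZ78 encoding steps:
Dictionary: {0: ''}
Step 1: w='' (idx 0), next='c' -> output (0, 'c'), add 'c' as idx 1
Step 2: w='' (idx 0), next='b' -> output (0, 'b'), add 'b' as idx 2
Step 3: w='c' (idx 1), next='c' -> output (1, 'c'), add 'cc' as idx 3
Step 4: w='b' (idx 2), next='c' -> output (2, 'c'), add 'bc' as idx 4
Step 5: w='c' (idx 1), next='b' -> output (1, 'b'), add 'cb' as idx 5
Step 6: w='c' (idx 1), end of input -> output (1, '')


Encoded: [(0, 'c'), (0, 'b'), (1, 'c'), (2, 'c'), (1, 'b'), (1, '')]


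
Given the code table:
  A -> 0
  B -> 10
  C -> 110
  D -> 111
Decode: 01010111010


Decoding:
0 -> A
10 -> B
10 -> B
111 -> D
0 -> A
10 -> B


Result: ABBDAB


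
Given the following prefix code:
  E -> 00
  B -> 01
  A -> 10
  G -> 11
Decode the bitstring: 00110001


Decoding step by step:
Bits 00 -> E
Bits 11 -> G
Bits 00 -> E
Bits 01 -> B


Decoded message: EGEB


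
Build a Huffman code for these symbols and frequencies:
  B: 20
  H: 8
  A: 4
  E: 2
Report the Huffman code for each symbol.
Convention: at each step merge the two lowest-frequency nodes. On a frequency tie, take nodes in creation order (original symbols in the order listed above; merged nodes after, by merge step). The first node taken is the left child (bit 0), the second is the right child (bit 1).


Huffman tree construction:
Step 1: Merge E(2) + A(4) = 6
Step 2: Merge (E+A)(6) + H(8) = 14
Step 3: Merge ((E+A)+H)(14) + B(20) = 34
Read each symbol's code off the tree from the root (left child = 0, right child = 1).

Codes:
  B: 1 (length 1)
  H: 01 (length 2)
  A: 001 (length 3)
  E: 000 (length 3)
Average code length: 54/34 = 1.5882 bits/symbol


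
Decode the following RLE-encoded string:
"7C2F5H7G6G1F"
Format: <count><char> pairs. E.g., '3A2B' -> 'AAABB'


Expanding each <count><char> pair:
  7C -> 'CCCCCCC'
  2F -> 'FF'
  5H -> 'HHHHH'
  7G -> 'GGGGGGG'
  6G -> 'GGGGGG'
  1F -> 'F'

Decoded = CCCCCCCFFHHHHHGGGGGGGGGGGGGF


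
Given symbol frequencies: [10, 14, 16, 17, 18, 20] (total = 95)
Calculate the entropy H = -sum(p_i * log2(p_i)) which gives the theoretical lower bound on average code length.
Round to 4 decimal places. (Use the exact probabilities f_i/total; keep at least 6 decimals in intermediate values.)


Per-symbol terms -p_i * log2(p_i) with p_i = f_i/95:
  p = 10/95 = 0.105263: log2(p) = -3.247928, -p*log2(p) = 0.341887
  p = 14/95 = 0.147368: log2(p) = -2.762501, -p*log2(p) = 0.407105
  p = 16/95 = 0.168421: log2(p) = -2.569856, -p*log2(p) = 0.432818
  p = 17/95 = 0.178947: log2(p) = -2.482393, -p*log2(p) = 0.444218
  p = 18/95 = 0.189474: log2(p) = -2.399931, -p*log2(p) = 0.454724
  p = 20/95 = 0.210526: log2(p) = -2.247928, -p*log2(p) = 0.473248
H = 0.341887 + 0.407105 + 0.432818 + 0.444218 + 0.454724 + 0.473248 = 2.554000

H = 2.554 bits/symbol


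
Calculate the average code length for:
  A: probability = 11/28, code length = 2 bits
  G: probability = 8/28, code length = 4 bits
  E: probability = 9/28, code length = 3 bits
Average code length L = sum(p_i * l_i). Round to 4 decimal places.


Weighted contributions p_i * l_i:
  A: (11/28) * 2 = 22/28
  G: (8/28) * 4 = 32/28
  E: (9/28) * 3 = 27/28
Sum = (22 + 32 + 27)/28 = 81/28

L = 81/28 = 2.8929 bits/symbol


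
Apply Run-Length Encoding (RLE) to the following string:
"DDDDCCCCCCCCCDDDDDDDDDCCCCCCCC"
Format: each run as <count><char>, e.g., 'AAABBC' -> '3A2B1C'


Scanning runs left to right:
  i=0: run of 'D' x 4 -> '4D'
  i=4: run of 'C' x 9 -> '9C'
  i=13: run of 'D' x 9 -> '9D'
  i=22: run of 'C' x 8 -> '8C'

RLE = 4D9C9D8C


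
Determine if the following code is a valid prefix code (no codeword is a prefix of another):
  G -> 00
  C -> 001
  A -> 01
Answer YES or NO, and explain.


Checking each pair (does one codeword prefix another?):
  G='00' vs C='001': prefix -- VIOLATION

NO -- this is NOT a valid prefix code. G (00) is a prefix of C (001).


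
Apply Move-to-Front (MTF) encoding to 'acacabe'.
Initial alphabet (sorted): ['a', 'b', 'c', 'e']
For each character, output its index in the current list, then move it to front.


MTF encoding:
'a': index 0 in ['a', 'b', 'c', 'e'] -> ['a', 'b', 'c', 'e']
'c': index 2 in ['a', 'b', 'c', 'e'] -> ['c', 'a', 'b', 'e']
'a': index 1 in ['c', 'a', 'b', 'e'] -> ['a', 'c', 'b', 'e']
'c': index 1 in ['a', 'c', 'b', 'e'] -> ['c', 'a', 'b', 'e']
'a': index 1 in ['c', 'a', 'b', 'e'] -> ['a', 'c', 'b', 'e']
'b': index 2 in ['a', 'c', 'b', 'e'] -> ['b', 'a', 'c', 'e']
'e': index 3 in ['b', 'a', 'c', 'e'] -> ['e', 'b', 'a', 'c']


Output: [0, 2, 1, 1, 1, 2, 3]


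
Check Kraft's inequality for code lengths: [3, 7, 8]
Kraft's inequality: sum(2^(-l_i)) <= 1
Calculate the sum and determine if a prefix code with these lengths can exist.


Sum = 2^(-3) + 2^(-7) + 2^(-8)
    = 0.125 + 0.0078125 + 0.00390625
    = 35/256 = 0.13671875
Since 0.13671875 <= 1, Kraft's inequality IS satisfied.
A prefix code with these lengths CAN exist.

Kraft sum = 0.13671875. Satisfied.


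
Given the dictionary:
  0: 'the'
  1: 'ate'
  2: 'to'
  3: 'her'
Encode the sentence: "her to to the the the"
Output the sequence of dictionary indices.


Look up each word in the dictionary:
  'her' -> 3
  'to' -> 2
  'to' -> 2
  'the' -> 0
  'the' -> 0
  'the' -> 0

Encoded: [3, 2, 2, 0, 0, 0]


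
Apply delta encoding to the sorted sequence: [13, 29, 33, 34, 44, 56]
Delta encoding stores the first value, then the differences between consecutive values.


First value: 13
Deltas:
  29 - 13 = 16
  33 - 29 = 4
  34 - 33 = 1
  44 - 34 = 10
  56 - 44 = 12


Delta encoded: [13, 16, 4, 1, 10, 12]


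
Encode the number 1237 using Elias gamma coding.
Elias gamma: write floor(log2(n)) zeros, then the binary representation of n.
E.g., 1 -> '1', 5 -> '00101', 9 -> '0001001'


num_bits = floor(log2(1237)) + 1 = 11
leading_zeros = num_bits - 1 = 10
binary(1237) = 10011010101

Elias gamma(1237) = '0000000000' + '10011010101' = 000000000010011010101 (21 bits)


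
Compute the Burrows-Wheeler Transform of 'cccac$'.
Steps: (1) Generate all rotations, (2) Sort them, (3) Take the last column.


Rotations (sorted):
  0: $cccac -> last char: c
  1: ac$ccc -> last char: c
  2: c$ccca -> last char: a
  3: cac$cc -> last char: c
  4: ccac$c -> last char: c
  5: cccac$ -> last char: $


BWT = ccacc$


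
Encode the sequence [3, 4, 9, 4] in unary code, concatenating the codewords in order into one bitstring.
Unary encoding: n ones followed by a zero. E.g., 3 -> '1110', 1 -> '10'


Encode each number as n ones followed by a terminating 0:
  3 -> 1110 (4 bits)
  4 -> 11110 (5 bits)
  9 -> 1111111110 (10 bits)
  4 -> 11110 (5 bits)
Total length = 4 + 5 + 10 + 5 = 24 bits.

Unary([3, 4, 9, 4]) = 111011110111111111011110 (24 bits)


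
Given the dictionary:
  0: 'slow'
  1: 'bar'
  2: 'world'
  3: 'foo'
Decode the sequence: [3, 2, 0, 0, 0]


Look up each index in the dictionary:
  3 -> 'foo'
  2 -> 'world'
  0 -> 'slow'
  0 -> 'slow'
  0 -> 'slow'

Decoded: "foo world slow slow slow"


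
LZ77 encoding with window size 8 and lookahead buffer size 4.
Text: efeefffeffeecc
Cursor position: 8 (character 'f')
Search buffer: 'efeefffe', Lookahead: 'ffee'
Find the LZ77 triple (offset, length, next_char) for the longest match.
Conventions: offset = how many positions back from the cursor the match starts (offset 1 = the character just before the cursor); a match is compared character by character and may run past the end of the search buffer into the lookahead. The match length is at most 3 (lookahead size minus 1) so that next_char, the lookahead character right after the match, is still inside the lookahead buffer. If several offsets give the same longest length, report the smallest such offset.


Try each offset into the search buffer:
  offset=1 (pos 7, char 'e'): match length 0
  offset=2 (pos 6, char 'f'): match length 1
  offset=3 (pos 5, char 'f'): match length 3
  offset=4 (pos 4, char 'f'): match length 2
  offset=5 (pos 3, char 'e'): match length 0
  offset=6 (pos 2, char 'e'): match length 0
  offset=7 (pos 1, char 'f'): match length 1
  offset=8 (pos 0, char 'e'): match length 0
Longest match has length 3 at offset 3.
next_char = character at position 8 + 3 = 11 -> 'e'

Best match: offset=3, length=3 (matching 'ffe' starting at position 5)
LZ77 triple: (3, 3, 'e')


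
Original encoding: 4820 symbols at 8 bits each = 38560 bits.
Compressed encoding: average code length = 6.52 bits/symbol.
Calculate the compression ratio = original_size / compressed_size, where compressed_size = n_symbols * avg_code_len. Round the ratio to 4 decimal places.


original_size = n_symbols * orig_bits = 4820 * 8 = 38560 bits
compressed_size = n_symbols * avg_code_len = 4820 * 6.52 = 31426.4 bits
ratio = original_size / compressed_size = 38560 / 31426.4 = 1.227

Compression ratio = 1.227


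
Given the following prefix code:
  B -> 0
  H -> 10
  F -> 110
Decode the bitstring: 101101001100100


Decoding step by step:
Bits 10 -> H
Bits 110 -> F
Bits 10 -> H
Bits 0 -> B
Bits 110 -> F
Bits 0 -> B
Bits 10 -> H
Bits 0 -> B


Decoded message: HFHBFBHB


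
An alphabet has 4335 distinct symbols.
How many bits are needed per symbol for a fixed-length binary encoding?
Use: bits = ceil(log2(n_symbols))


log2(4335) = 12.0818
Bracket: 2^12 = 4096 < 4335 <= 2^13 = 8192
So ceil(log2(4335)) = 13

bits = ceil(log2(4335)) = ceil(12.0818) = 13 bits


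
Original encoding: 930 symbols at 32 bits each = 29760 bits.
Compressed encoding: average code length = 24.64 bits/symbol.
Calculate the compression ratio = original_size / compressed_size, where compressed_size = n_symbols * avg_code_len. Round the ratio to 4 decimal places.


original_size = n_symbols * orig_bits = 930 * 32 = 29760 bits
compressed_size = n_symbols * avg_code_len = 930 * 24.64 = 22915.2 bits
ratio = original_size / compressed_size = 29760 / 22915.2 = 1.2987

Compression ratio = 1.2987


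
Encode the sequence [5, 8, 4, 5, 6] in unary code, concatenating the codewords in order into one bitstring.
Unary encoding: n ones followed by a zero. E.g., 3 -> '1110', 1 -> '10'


Encode each number as n ones followed by a terminating 0:
  5 -> 111110 (6 bits)
  8 -> 111111110 (9 bits)
  4 -> 11110 (5 bits)
  5 -> 111110 (6 bits)
  6 -> 1111110 (7 bits)
Total length = 6 + 9 + 5 + 6 + 7 = 33 bits.

Unary([5, 8, 4, 5, 6]) = 111110111111110111101111101111110 (33 bits)


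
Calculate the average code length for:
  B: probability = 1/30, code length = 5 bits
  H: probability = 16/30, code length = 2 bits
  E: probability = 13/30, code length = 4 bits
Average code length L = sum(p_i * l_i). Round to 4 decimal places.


Weighted contributions p_i * l_i:
  B: (1/30) * 5 = 5/30
  H: (16/30) * 2 = 32/30
  E: (13/30) * 4 = 52/30
Sum = (5 + 32 + 52)/30 = 89/30

L = 89/30 = 2.9667 bits/symbol


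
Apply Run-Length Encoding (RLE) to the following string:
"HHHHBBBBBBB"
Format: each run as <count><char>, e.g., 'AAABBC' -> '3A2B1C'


Scanning runs left to right:
  i=0: run of 'H' x 4 -> '4H'
  i=4: run of 'B' x 7 -> '7B'

RLE = 4H7B


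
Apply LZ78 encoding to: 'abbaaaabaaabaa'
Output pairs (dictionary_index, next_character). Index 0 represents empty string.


LZ78 encoding steps:
Dictionary: {0: ''}
Step 1: w='' (idx 0), next='a' -> output (0, 'a'), add 'a' as idx 1
Step 2: w='' (idx 0), next='b' -> output (0, 'b'), add 'b' as idx 2
Step 3: w='b' (idx 2), next='a' -> output (2, 'a'), add 'ba' as idx 3
Step 4: w='a' (idx 1), next='a' -> output (1, 'a'), add 'aa' as idx 4
Step 5: w='a' (idx 1), next='b' -> output (1, 'b'), add 'ab' as idx 5
Step 6: w='aa' (idx 4), next='a' -> output (4, 'a'), add 'aaa' as idx 6
Step 7: w='ba' (idx 3), next='a' -> output (3, 'a'), add 'baa' as idx 7


Encoded: [(0, 'a'), (0, 'b'), (2, 'a'), (1, 'a'), (1, 'b'), (4, 'a'), (3, 'a')]


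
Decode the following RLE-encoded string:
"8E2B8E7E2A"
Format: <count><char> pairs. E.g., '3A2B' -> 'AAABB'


Expanding each <count><char> pair:
  8E -> 'EEEEEEEE'
  2B -> 'BB'
  8E -> 'EEEEEEEE'
  7E -> 'EEEEEEE'
  2A -> 'AA'

Decoded = EEEEEEEEBBEEEEEEEEEEEEEEEAA


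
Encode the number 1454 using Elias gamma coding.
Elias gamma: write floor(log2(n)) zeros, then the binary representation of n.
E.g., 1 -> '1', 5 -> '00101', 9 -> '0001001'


num_bits = floor(log2(1454)) + 1 = 11
leading_zeros = num_bits - 1 = 10
binary(1454) = 10110101110

Elias gamma(1454) = '0000000000' + '10110101110' = 000000000010110101110 (21 bits)


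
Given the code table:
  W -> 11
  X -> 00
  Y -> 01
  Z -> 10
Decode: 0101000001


Decoding:
01 -> Y
01 -> Y
00 -> X
00 -> X
01 -> Y


Result: YYXXY


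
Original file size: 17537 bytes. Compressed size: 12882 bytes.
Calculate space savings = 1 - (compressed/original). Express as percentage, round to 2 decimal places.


ratio = compressed/original = 12882/17537 = 0.734561
savings = 1 - ratio = 1 - 0.734561 = 0.265439
as a percentage: 0.265439 * 100 = 26.54%

Space savings = 1 - 12882/17537 = 26.54%


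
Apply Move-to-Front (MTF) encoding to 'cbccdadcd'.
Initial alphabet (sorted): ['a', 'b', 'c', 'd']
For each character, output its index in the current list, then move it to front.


MTF encoding:
'c': index 2 in ['a', 'b', 'c', 'd'] -> ['c', 'a', 'b', 'd']
'b': index 2 in ['c', 'a', 'b', 'd'] -> ['b', 'c', 'a', 'd']
'c': index 1 in ['b', 'c', 'a', 'd'] -> ['c', 'b', 'a', 'd']
'c': index 0 in ['c', 'b', 'a', 'd'] -> ['c', 'b', 'a', 'd']
'd': index 3 in ['c', 'b', 'a', 'd'] -> ['d', 'c', 'b', 'a']
'a': index 3 in ['d', 'c', 'b', 'a'] -> ['a', 'd', 'c', 'b']
'd': index 1 in ['a', 'd', 'c', 'b'] -> ['d', 'a', 'c', 'b']
'c': index 2 in ['d', 'a', 'c', 'b'] -> ['c', 'd', 'a', 'b']
'd': index 1 in ['c', 'd', 'a', 'b'] -> ['d', 'c', 'a', 'b']


Output: [2, 2, 1, 0, 3, 3, 1, 2, 1]


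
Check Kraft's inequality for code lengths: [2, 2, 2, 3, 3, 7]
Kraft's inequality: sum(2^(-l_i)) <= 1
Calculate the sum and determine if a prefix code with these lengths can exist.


Sum = 2^(-2) + 2^(-2) + 2^(-2) + 2^(-3) + 2^(-3) + 2^(-7)
    = 0.25 + 0.25 + 0.25 + 0.125 + 0.125 + 0.0078125
    = 129/128 = 1.0078125
Since 1.0078125 > 1, Kraft's inequality is NOT satisfied.
A prefix code with these lengths CANNOT exist.

Kraft sum = 1.0078125. Not satisfied.


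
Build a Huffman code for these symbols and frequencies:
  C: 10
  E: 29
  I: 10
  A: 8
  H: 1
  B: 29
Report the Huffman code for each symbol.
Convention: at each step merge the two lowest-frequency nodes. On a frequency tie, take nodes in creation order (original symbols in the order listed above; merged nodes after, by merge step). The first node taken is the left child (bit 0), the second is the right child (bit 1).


Huffman tree construction:
Step 1: Merge H(1) + A(8) = 9
Step 2: Merge (H+A)(9) + C(10) = 19
Step 3: Merge I(10) + ((H+A)+C)(19) = 29
Step 4: Merge E(29) + B(29) = 58
Step 5: Merge (I+((H+A)+C))(29) + (E+B)(58) = 87
Read each symbol's code off the tree from the root (left child = 0, right child = 1).

Codes:
  C: 011 (length 3)
  E: 10 (length 2)
  I: 00 (length 2)
  A: 0101 (length 4)
  H: 0100 (length 4)
  B: 11 (length 2)
Average code length: 202/87 = 2.3218 bits/symbol


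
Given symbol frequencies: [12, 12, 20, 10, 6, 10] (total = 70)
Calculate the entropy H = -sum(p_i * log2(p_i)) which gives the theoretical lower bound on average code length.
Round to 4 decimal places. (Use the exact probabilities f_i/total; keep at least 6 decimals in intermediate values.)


Per-symbol terms -p_i * log2(p_i) with p_i = f_i/70:
  p = 12/70 = 0.171429: log2(p) = -2.544321, -p*log2(p) = 0.436169
  p = 12/70 = 0.171429: log2(p) = -2.544321, -p*log2(p) = 0.436169
  p = 20/70 = 0.285714: log2(p) = -1.807355, -p*log2(p) = 0.516387
  p = 10/70 = 0.142857: log2(p) = -2.807355, -p*log2(p) = 0.401051
  p = 6/70 = 0.085714: log2(p) = -3.544321, -p*log2(p) = 0.303799
  p = 10/70 = 0.142857: log2(p) = -2.807355, -p*log2(p) = 0.401051
H = 0.436169 + 0.436169 + 0.516387 + 0.401051 + 0.303799 + 0.401051 = 2.494626

H = 2.4946 bits/symbol


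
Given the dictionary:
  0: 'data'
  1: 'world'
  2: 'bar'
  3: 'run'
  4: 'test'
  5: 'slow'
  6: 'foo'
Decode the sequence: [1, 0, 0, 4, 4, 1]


Look up each index in the dictionary:
  1 -> 'world'
  0 -> 'data'
  0 -> 'data'
  4 -> 'test'
  4 -> 'test'
  1 -> 'world'

Decoded: "world data data test test world"


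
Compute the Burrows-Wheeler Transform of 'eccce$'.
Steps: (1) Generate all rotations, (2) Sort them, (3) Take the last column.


Rotations (sorted):
  0: $eccce -> last char: e
  1: ccce$e -> last char: e
  2: cce$ec -> last char: c
  3: ce$ecc -> last char: c
  4: e$eccc -> last char: c
  5: eccce$ -> last char: $


BWT = eeccc$


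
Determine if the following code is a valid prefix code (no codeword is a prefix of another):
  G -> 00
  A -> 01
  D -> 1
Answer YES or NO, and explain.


Checking each pair (does one codeword prefix another?):
  G='00' vs A='01': no prefix
  G='00' vs D='1': no prefix
  A='01' vs G='00': no prefix
  A='01' vs D='1': no prefix
  D='1' vs G='00': no prefix
  D='1' vs A='01': no prefix
No violation found over all pairs.

YES -- this is a valid prefix code. No codeword is a prefix of any other codeword.


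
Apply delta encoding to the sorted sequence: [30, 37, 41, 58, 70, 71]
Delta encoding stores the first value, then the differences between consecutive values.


First value: 30
Deltas:
  37 - 30 = 7
  41 - 37 = 4
  58 - 41 = 17
  70 - 58 = 12
  71 - 70 = 1


Delta encoded: [30, 7, 4, 17, 12, 1]


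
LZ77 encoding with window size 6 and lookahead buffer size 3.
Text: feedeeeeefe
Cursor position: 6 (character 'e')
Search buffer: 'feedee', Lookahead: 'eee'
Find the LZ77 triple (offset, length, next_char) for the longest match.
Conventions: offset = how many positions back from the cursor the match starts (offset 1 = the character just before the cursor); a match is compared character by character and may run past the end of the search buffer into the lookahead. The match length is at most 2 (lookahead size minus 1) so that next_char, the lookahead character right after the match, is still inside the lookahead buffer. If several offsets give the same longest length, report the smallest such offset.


Try each offset into the search buffer:
  offset=1 (pos 5, char 'e'): match length 2
  offset=2 (pos 4, char 'e'): match length 2
  offset=3 (pos 3, char 'd'): match length 0
  offset=4 (pos 2, char 'e'): match length 1
  offset=5 (pos 1, char 'e'): match length 2
  offset=6 (pos 0, char 'f'): match length 0
Longest match has length 2, found at offsets 1, 2, 5; take the smallest, offset 1.
next_char = character at position 6 + 2 = 8 -> 'e'

Best match: offset=1, length=2 (matching 'ee' starting at position 5)
LZ77 triple: (1, 2, 'e')


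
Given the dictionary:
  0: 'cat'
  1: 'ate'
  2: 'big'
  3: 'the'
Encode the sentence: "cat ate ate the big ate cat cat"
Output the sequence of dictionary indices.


Look up each word in the dictionary:
  'cat' -> 0
  'ate' -> 1
  'ate' -> 1
  'the' -> 3
  'big' -> 2
  'ate' -> 1
  'cat' -> 0
  'cat' -> 0

Encoded: [0, 1, 1, 3, 2, 1, 0, 0]


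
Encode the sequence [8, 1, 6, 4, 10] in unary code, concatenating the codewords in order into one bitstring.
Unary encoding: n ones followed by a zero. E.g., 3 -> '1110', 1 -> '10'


Encode each number as n ones followed by a terminating 0:
  8 -> 111111110 (9 bits)
  1 -> 10 (2 bits)
  6 -> 1111110 (7 bits)
  4 -> 11110 (5 bits)
  10 -> 11111111110 (11 bits)
Total length = 9 + 2 + 7 + 5 + 11 = 34 bits.

Unary([8, 1, 6, 4, 10]) = 1111111101011111101111011111111110 (34 bits)


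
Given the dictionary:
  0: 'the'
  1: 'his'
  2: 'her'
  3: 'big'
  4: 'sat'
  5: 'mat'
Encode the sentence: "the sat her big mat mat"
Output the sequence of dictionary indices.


Look up each word in the dictionary:
  'the' -> 0
  'sat' -> 4
  'her' -> 2
  'big' -> 3
  'mat' -> 5
  'mat' -> 5

Encoded: [0, 4, 2, 3, 5, 5]


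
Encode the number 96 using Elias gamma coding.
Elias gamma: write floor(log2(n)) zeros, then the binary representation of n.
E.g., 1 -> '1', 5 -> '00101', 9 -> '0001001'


num_bits = floor(log2(96)) + 1 = 7
leading_zeros = num_bits - 1 = 6
binary(96) = 1100000

Elias gamma(96) = '000000' + '1100000' = 0000001100000 (13 bits)


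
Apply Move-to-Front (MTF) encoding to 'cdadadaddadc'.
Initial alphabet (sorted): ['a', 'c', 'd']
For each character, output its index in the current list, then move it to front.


MTF encoding:
'c': index 1 in ['a', 'c', 'd'] -> ['c', 'a', 'd']
'd': index 2 in ['c', 'a', 'd'] -> ['d', 'c', 'a']
'a': index 2 in ['d', 'c', 'a'] -> ['a', 'd', 'c']
'd': index 1 in ['a', 'd', 'c'] -> ['d', 'a', 'c']
'a': index 1 in ['d', 'a', 'c'] -> ['a', 'd', 'c']
'd': index 1 in ['a', 'd', 'c'] -> ['d', 'a', 'c']
'a': index 1 in ['d', 'a', 'c'] -> ['a', 'd', 'c']
'd': index 1 in ['a', 'd', 'c'] -> ['d', 'a', 'c']
'd': index 0 in ['d', 'a', 'c'] -> ['d', 'a', 'c']
'a': index 1 in ['d', 'a', 'c'] -> ['a', 'd', 'c']
'd': index 1 in ['a', 'd', 'c'] -> ['d', 'a', 'c']
'c': index 2 in ['d', 'a', 'c'] -> ['c', 'd', 'a']


Output: [1, 2, 2, 1, 1, 1, 1, 1, 0, 1, 1, 2]


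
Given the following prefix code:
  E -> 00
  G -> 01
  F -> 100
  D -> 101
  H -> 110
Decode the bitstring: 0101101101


Decoding step by step:
Bits 01 -> G
Bits 01 -> G
Bits 101 -> D
Bits 101 -> D


Decoded message: GGDD


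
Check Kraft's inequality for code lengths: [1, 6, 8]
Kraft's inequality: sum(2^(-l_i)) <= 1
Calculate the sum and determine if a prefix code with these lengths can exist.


Sum = 2^(-1) + 2^(-6) + 2^(-8)
    = 0.5 + 0.015625 + 0.00390625
    = 133/256 = 0.51953125
Since 0.51953125 <= 1, Kraft's inequality IS satisfied.
A prefix code with these lengths CAN exist.

Kraft sum = 0.51953125. Satisfied.


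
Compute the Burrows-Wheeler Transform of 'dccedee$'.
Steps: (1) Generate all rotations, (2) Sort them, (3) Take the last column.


Rotations (sorted):
  0: $dccedee -> last char: e
  1: ccedee$d -> last char: d
  2: cedee$dc -> last char: c
  3: dccedee$ -> last char: $
  4: dee$dcce -> last char: e
  5: e$dccede -> last char: e
  6: edee$dcc -> last char: c
  7: ee$dcced -> last char: d


BWT = edc$eecd


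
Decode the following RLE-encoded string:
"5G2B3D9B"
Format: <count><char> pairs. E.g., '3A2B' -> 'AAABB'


Expanding each <count><char> pair:
  5G -> 'GGGGG'
  2B -> 'BB'
  3D -> 'DDD'
  9B -> 'BBBBBBBBB'

Decoded = GGGGGBBDDDBBBBBBBBB


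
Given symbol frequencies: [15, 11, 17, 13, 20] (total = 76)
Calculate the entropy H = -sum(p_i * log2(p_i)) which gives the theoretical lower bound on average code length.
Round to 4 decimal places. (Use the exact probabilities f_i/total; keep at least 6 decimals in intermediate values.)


Per-symbol terms -p_i * log2(p_i) with p_i = f_i/76:
  p = 15/76 = 0.197368: log2(p) = -2.341037, -p*log2(p) = 0.462047
  p = 11/76 = 0.144737: log2(p) = -2.788496, -p*log2(p) = 0.403598
  p = 17/76 = 0.223684: log2(p) = -2.160465, -p*log2(p) = 0.483262
  p = 13/76 = 0.171053: log2(p) = -2.547488, -p*log2(p) = 0.435754
  p = 20/76 = 0.263158: log2(p) = -1.925999, -p*log2(p) = 0.506842
H = 0.462047 + 0.403598 + 0.483262 + 0.435754 + 0.506842 = 2.291503

H = 2.2915 bits/symbol


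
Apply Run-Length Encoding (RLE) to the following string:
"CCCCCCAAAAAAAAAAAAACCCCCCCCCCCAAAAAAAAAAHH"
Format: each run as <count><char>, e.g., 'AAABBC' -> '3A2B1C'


Scanning runs left to right:
  i=0: run of 'C' x 6 -> '6C'
  i=6: run of 'A' x 13 -> '13A'
  i=19: run of 'C' x 11 -> '11C'
  i=30: run of 'A' x 10 -> '10A'
  i=40: run of 'H' x 2 -> '2H'

RLE = 6C13A11C10A2H


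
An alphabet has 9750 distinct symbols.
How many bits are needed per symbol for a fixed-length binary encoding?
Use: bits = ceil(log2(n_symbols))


log2(9750) = 13.2512
Bracket: 2^13 = 8192 < 9750 <= 2^14 = 16384
So ceil(log2(9750)) = 14

bits = ceil(log2(9750)) = ceil(13.2512) = 14 bits


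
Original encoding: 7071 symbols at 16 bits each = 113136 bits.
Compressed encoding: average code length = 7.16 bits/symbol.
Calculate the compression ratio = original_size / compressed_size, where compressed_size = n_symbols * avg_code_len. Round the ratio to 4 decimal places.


original_size = n_symbols * orig_bits = 7071 * 16 = 113136 bits
compressed_size = n_symbols * avg_code_len = 7071 * 7.16 = 50628.36 bits
ratio = original_size / compressed_size = 113136 / 50628.36 = 2.2346

Compression ratio = 2.2346


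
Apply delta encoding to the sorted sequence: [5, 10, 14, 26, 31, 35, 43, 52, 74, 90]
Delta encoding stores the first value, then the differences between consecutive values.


First value: 5
Deltas:
  10 - 5 = 5
  14 - 10 = 4
  26 - 14 = 12
  31 - 26 = 5
  35 - 31 = 4
  43 - 35 = 8
  52 - 43 = 9
  74 - 52 = 22
  90 - 74 = 16


Delta encoded: [5, 5, 4, 12, 5, 4, 8, 9, 22, 16]


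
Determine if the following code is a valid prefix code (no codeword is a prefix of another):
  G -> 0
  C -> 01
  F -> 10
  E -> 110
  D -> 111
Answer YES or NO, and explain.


Checking each pair (does one codeword prefix another?):
  G='0' vs C='01': prefix -- VIOLATION

NO -- this is NOT a valid prefix code. G (0) is a prefix of C (01).


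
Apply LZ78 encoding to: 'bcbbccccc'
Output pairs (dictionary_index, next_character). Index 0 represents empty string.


LZ78 encoding steps:
Dictionary: {0: ''}
Step 1: w='' (idx 0), next='b' -> output (0, 'b'), add 'b' as idx 1
Step 2: w='' (idx 0), next='c' -> output (0, 'c'), add 'c' as idx 2
Step 3: w='b' (idx 1), next='b' -> output (1, 'b'), add 'bb' as idx 3
Step 4: w='c' (idx 2), next='c' -> output (2, 'c'), add 'cc' as idx 4
Step 5: w='cc' (idx 4), next='c' -> output (4, 'c'), add 'ccc' as idx 5


Encoded: [(0, 'b'), (0, 'c'), (1, 'b'), (2, 'c'), (4, 'c')]


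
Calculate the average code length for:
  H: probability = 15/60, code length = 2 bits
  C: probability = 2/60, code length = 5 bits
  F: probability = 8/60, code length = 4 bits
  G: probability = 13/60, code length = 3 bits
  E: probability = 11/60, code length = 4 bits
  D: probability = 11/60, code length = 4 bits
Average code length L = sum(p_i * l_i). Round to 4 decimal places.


Weighted contributions p_i * l_i:
  H: (15/60) * 2 = 30/60
  C: (2/60) * 5 = 10/60
  F: (8/60) * 4 = 32/60
  G: (13/60) * 3 = 39/60
  E: (11/60) * 4 = 44/60
  D: (11/60) * 4 = 44/60
Sum = (30 + 10 + 32 + 39 + 44 + 44)/60 = 199/60

L = 199/60 = 3.3167 bits/symbol


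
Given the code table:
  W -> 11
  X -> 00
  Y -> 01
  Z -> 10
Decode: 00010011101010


Decoding:
00 -> X
01 -> Y
00 -> X
11 -> W
10 -> Z
10 -> Z
10 -> Z


Result: XYXWZZZ


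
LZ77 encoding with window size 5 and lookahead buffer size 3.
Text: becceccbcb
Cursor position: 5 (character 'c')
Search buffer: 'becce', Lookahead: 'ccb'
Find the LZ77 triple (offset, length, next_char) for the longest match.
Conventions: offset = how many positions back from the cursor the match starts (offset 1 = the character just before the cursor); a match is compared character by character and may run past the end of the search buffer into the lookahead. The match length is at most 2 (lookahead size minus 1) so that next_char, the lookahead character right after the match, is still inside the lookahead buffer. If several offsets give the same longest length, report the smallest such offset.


Try each offset into the search buffer:
  offset=1 (pos 4, char 'e'): match length 0
  offset=2 (pos 3, char 'c'): match length 1
  offset=3 (pos 2, char 'c'): match length 2
  offset=4 (pos 1, char 'e'): match length 0
  offset=5 (pos 0, char 'b'): match length 0
Longest match has length 2 at offset 3.
next_char = character at position 5 + 2 = 7 -> 'b'

Best match: offset=3, length=2 (matching 'cc' starting at position 2)
LZ77 triple: (3, 2, 'b')


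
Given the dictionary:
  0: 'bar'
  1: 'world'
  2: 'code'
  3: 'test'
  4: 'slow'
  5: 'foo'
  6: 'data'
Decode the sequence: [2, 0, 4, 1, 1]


Look up each index in the dictionary:
  2 -> 'code'
  0 -> 'bar'
  4 -> 'slow'
  1 -> 'world'
  1 -> 'world'

Decoded: "code bar slow world world"


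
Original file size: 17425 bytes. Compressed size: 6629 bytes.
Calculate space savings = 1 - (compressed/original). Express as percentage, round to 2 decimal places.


ratio = compressed/original = 6629/17425 = 0.38043
savings = 1 - ratio = 1 - 0.38043 = 0.61957
as a percentage: 0.61957 * 100 = 61.96%

Space savings = 1 - 6629/17425 = 61.96%


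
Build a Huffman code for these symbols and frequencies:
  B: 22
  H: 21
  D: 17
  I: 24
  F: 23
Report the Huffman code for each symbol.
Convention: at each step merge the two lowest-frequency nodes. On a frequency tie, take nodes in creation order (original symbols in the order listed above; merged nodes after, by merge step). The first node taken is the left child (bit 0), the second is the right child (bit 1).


Huffman tree construction:
Step 1: Merge D(17) + H(21) = 38
Step 2: Merge B(22) + F(23) = 45
Step 3: Merge I(24) + (D+H)(38) = 62
Step 4: Merge (B+F)(45) + (I+(D+H))(62) = 107
Read each symbol's code off the tree from the root (left child = 0, right child = 1).

Codes:
  B: 00 (length 2)
  H: 111 (length 3)
  D: 110 (length 3)
  I: 10 (length 2)
  F: 01 (length 2)
Average code length: 252/107 = 2.3551 bits/symbol


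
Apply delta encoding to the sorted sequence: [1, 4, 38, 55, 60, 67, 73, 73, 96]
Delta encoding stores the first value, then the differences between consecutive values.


First value: 1
Deltas:
  4 - 1 = 3
  38 - 4 = 34
  55 - 38 = 17
  60 - 55 = 5
  67 - 60 = 7
  73 - 67 = 6
  73 - 73 = 0
  96 - 73 = 23


Delta encoded: [1, 3, 34, 17, 5, 7, 6, 0, 23]


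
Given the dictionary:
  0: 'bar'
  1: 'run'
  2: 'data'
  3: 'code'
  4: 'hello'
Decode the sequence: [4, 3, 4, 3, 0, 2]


Look up each index in the dictionary:
  4 -> 'hello'
  3 -> 'code'
  4 -> 'hello'
  3 -> 'code'
  0 -> 'bar'
  2 -> 'data'

Decoded: "hello code hello code bar data"


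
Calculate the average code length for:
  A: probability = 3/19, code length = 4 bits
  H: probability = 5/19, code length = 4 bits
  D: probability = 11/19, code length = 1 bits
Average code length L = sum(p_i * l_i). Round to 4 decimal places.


Weighted contributions p_i * l_i:
  A: (3/19) * 4 = 12/19
  H: (5/19) * 4 = 20/19
  D: (11/19) * 1 = 11/19
Sum = (12 + 20 + 11)/19 = 43/19

L = 43/19 = 2.2632 bits/symbol


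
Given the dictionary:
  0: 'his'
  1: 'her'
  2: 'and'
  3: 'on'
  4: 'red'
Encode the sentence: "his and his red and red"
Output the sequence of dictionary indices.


Look up each word in the dictionary:
  'his' -> 0
  'and' -> 2
  'his' -> 0
  'red' -> 4
  'and' -> 2
  'red' -> 4

Encoded: [0, 2, 0, 4, 2, 4]


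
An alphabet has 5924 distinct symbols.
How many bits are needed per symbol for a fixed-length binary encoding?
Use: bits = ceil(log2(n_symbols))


log2(5924) = 12.5324
Bracket: 2^12 = 4096 < 5924 <= 2^13 = 8192
So ceil(log2(5924)) = 13

bits = ceil(log2(5924)) = ceil(12.5324) = 13 bits


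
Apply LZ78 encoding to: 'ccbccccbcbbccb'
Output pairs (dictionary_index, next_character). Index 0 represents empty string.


LZ78 encoding steps:
Dictionary: {0: ''}
Step 1: w='' (idx 0), next='c' -> output (0, 'c'), add 'c' as idx 1
Step 2: w='c' (idx 1), next='b' -> output (1, 'b'), add 'cb' as idx 2
Step 3: w='c' (idx 1), next='c' -> output (1, 'c'), add 'cc' as idx 3
Step 4: w='cc' (idx 3), next='b' -> output (3, 'b'), add 'ccb' as idx 4
Step 5: w='cb' (idx 2), next='b' -> output (2, 'b'), add 'cbb' as idx 5
Step 6: w='ccb' (idx 4), end of input -> output (4, '')


Encoded: [(0, 'c'), (1, 'b'), (1, 'c'), (3, 'b'), (2, 'b'), (4, '')]


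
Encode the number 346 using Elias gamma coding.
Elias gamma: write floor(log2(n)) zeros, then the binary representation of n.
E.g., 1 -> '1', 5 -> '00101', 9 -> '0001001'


num_bits = floor(log2(346)) + 1 = 9
leading_zeros = num_bits - 1 = 8
binary(346) = 101011010

Elias gamma(346) = '00000000' + '101011010' = 00000000101011010 (17 bits)


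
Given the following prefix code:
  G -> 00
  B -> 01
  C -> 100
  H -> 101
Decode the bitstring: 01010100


Decoding step by step:
Bits 01 -> B
Bits 01 -> B
Bits 01 -> B
Bits 00 -> G


Decoded message: BBBG


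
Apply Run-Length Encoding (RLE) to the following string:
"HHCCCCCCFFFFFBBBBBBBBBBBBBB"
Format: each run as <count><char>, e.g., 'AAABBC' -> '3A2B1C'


Scanning runs left to right:
  i=0: run of 'H' x 2 -> '2H'
  i=2: run of 'C' x 6 -> '6C'
  i=8: run of 'F' x 5 -> '5F'
  i=13: run of 'B' x 14 -> '14B'

RLE = 2H6C5F14B


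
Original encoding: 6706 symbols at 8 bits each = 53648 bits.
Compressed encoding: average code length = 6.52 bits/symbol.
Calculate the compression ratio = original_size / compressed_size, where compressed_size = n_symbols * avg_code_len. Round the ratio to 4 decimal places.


original_size = n_symbols * orig_bits = 6706 * 8 = 53648 bits
compressed_size = n_symbols * avg_code_len = 6706 * 6.52 = 43723.12 bits
ratio = original_size / compressed_size = 53648 / 43723.12 = 1.227

Compression ratio = 1.227


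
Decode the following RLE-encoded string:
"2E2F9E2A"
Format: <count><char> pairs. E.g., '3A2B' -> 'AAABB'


Expanding each <count><char> pair:
  2E -> 'EE'
  2F -> 'FF'
  9E -> 'EEEEEEEEE'
  2A -> 'AA'

Decoded = EEFFEEEEEEEEEAA


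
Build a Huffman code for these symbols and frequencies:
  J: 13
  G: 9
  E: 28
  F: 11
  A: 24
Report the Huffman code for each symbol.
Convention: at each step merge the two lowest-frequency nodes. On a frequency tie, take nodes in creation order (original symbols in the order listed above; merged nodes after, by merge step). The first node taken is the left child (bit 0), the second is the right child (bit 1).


Huffman tree construction:
Step 1: Merge G(9) + F(11) = 20
Step 2: Merge J(13) + (G+F)(20) = 33
Step 3: Merge A(24) + E(28) = 52
Step 4: Merge (J+(G+F))(33) + (A+E)(52) = 85
Read each symbol's code off the tree from the root (left child = 0, right child = 1).

Codes:
  J: 00 (length 2)
  G: 010 (length 3)
  E: 11 (length 2)
  F: 011 (length 3)
  A: 10 (length 2)
Average code length: 190/85 = 2.2353 bits/symbol


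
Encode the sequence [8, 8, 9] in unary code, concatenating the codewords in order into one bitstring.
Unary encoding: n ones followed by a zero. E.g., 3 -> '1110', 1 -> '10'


Encode each number as n ones followed by a terminating 0:
  8 -> 111111110 (9 bits)
  8 -> 111111110 (9 bits)
  9 -> 1111111110 (10 bits)
Total length = 9 + 9 + 10 = 28 bits.

Unary([8, 8, 9]) = 1111111101111111101111111110 (28 bits)


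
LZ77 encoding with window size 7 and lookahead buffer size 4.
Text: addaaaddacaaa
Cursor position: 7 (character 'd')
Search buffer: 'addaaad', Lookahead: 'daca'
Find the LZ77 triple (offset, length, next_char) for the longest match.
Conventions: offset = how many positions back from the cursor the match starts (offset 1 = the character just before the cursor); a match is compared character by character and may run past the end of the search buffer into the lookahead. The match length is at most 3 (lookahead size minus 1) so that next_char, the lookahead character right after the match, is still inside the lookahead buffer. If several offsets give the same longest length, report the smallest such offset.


Try each offset into the search buffer:
  offset=1 (pos 6, char 'd'): match length 1
  offset=2 (pos 5, char 'a'): match length 0
  offset=3 (pos 4, char 'a'): match length 0
  offset=4 (pos 3, char 'a'): match length 0
  offset=5 (pos 2, char 'd'): match length 2
  offset=6 (pos 1, char 'd'): match length 1
  offset=7 (pos 0, char 'a'): match length 0
Longest match has length 2 at offset 5.
next_char = character at position 7 + 2 = 9 -> 'c'

Best match: offset=5, length=2 (matching 'da' starting at position 2)
LZ77 triple: (5, 2, 'c')


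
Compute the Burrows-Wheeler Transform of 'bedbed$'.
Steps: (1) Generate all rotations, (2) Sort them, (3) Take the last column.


Rotations (sorted):
  0: $bedbed -> last char: d
  1: bed$bed -> last char: d
  2: bedbed$ -> last char: $
  3: d$bedbe -> last char: e
  4: dbed$be -> last char: e
  5: ed$bedb -> last char: b
  6: edbed$b -> last char: b


BWT = dd$eebb


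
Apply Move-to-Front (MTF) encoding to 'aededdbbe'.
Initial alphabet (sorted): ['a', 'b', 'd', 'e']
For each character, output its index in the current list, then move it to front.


MTF encoding:
'a': index 0 in ['a', 'b', 'd', 'e'] -> ['a', 'b', 'd', 'e']
'e': index 3 in ['a', 'b', 'd', 'e'] -> ['e', 'a', 'b', 'd']
'd': index 3 in ['e', 'a', 'b', 'd'] -> ['d', 'e', 'a', 'b']
'e': index 1 in ['d', 'e', 'a', 'b'] -> ['e', 'd', 'a', 'b']
'd': index 1 in ['e', 'd', 'a', 'b'] -> ['d', 'e', 'a', 'b']
'd': index 0 in ['d', 'e', 'a', 'b'] -> ['d', 'e', 'a', 'b']
'b': index 3 in ['d', 'e', 'a', 'b'] -> ['b', 'd', 'e', 'a']
'b': index 0 in ['b', 'd', 'e', 'a'] -> ['b', 'd', 'e', 'a']
'e': index 2 in ['b', 'd', 'e', 'a'] -> ['e', 'b', 'd', 'a']


Output: [0, 3, 3, 1, 1, 0, 3, 0, 2]


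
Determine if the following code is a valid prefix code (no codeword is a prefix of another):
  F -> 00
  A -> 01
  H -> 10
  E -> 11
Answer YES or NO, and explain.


Checking each pair (does one codeword prefix another?):
  F='00' vs A='01': no prefix
  F='00' vs H='10': no prefix
  F='00' vs E='11': no prefix
  A='01' vs F='00': no prefix
  A='01' vs H='10': no prefix
  A='01' vs E='11': no prefix
  H='10' vs F='00': no prefix
  H='10' vs A='01': no prefix
  H='10' vs E='11': no prefix
  E='11' vs F='00': no prefix
  E='11' vs A='01': no prefix
  E='11' vs H='10': no prefix
No violation found over all pairs.

YES -- this is a valid prefix code. No codeword is a prefix of any other codeword.


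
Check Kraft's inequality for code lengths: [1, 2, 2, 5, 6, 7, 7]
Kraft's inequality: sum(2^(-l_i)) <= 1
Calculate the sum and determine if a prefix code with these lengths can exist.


Sum = 2^(-1) + 2^(-2) + 2^(-2) + 2^(-5) + 2^(-6) + 2^(-7) + 2^(-7)
    = 0.5 + 0.25 + 0.25 + 0.03125 + 0.015625 + 0.0078125 + 0.0078125
    = 136/128 = 1.0625
Since 1.0625 > 1, Kraft's inequality is NOT satisfied.
A prefix code with these lengths CANNOT exist.

Kraft sum = 1.0625. Not satisfied.


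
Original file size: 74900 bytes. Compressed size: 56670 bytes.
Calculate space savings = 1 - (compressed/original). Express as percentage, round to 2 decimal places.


ratio = compressed/original = 56670/74900 = 0.756609
savings = 1 - ratio = 1 - 0.756609 = 0.243391
as a percentage: 0.243391 * 100 = 24.34%

Space savings = 1 - 56670/74900 = 24.34%


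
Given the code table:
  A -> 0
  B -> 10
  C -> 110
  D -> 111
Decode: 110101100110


Decoding:
110 -> C
10 -> B
110 -> C
0 -> A
110 -> C


Result: CBCAC


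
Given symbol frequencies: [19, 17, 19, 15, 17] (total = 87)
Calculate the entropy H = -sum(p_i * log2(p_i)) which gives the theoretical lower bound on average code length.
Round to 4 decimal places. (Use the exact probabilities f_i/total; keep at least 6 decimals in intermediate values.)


Per-symbol terms -p_i * log2(p_i) with p_i = f_i/87:
  p = 19/87 = 0.218391: log2(p) = -2.195016, -p*log2(p) = 0.479371
  p = 17/87 = 0.195402: log2(p) = -2.355481, -p*log2(p) = 0.460266
  p = 19/87 = 0.218391: log2(p) = -2.195016, -p*log2(p) = 0.479371
  p = 15/87 = 0.172414: log2(p) = -2.536053, -p*log2(p) = 0.437251
  p = 17/87 = 0.195402: log2(p) = -2.355481, -p*log2(p) = 0.460266
H = 0.479371 + 0.460266 + 0.479371 + 0.437251 + 0.460266 = 2.316525

H = 2.3165 bits/symbol


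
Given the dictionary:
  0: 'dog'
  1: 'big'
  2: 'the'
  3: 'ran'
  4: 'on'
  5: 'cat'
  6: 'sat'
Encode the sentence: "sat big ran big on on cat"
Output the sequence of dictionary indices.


Look up each word in the dictionary:
  'sat' -> 6
  'big' -> 1
  'ran' -> 3
  'big' -> 1
  'on' -> 4
  'on' -> 4
  'cat' -> 5

Encoded: [6, 1, 3, 1, 4, 4, 5]
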